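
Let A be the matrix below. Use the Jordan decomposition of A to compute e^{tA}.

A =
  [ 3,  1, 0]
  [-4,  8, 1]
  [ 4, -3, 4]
e^{tA} =
  [-2*t*exp(5*t) + exp(5*t), t^2*exp(5*t)/2 + t*exp(5*t), t^2*exp(5*t)/2]
  [-4*t*exp(5*t), t^2*exp(5*t) + 3*t*exp(5*t) + exp(5*t), t^2*exp(5*t) + t*exp(5*t)]
  [4*t*exp(5*t), -t^2*exp(5*t) - 3*t*exp(5*t), -t^2*exp(5*t) - t*exp(5*t) + exp(5*t)]

Strategy: write A = P · J · P⁻¹ where J is a Jordan canonical form, so e^{tA} = P · e^{tJ} · P⁻¹, and e^{tJ} can be computed block-by-block.

A has Jordan form
J =
  [5, 1, 0]
  [0, 5, 1]
  [0, 0, 5]
(up to reordering of blocks).

Per-block formulas:
  For a 3×3 Jordan block J_3(5): exp(t · J_3(5)) = e^(5t)·(I + t·N + (t^2/2)·N^2), where N is the 3×3 nilpotent shift.

After assembling e^{tJ} and conjugating by P, we get:

e^{tA} =
  [-2*t*exp(5*t) + exp(5*t), t^2*exp(5*t)/2 + t*exp(5*t), t^2*exp(5*t)/2]
  [-4*t*exp(5*t), t^2*exp(5*t) + 3*t*exp(5*t) + exp(5*t), t^2*exp(5*t) + t*exp(5*t)]
  [4*t*exp(5*t), -t^2*exp(5*t) - 3*t*exp(5*t), -t^2*exp(5*t) - t*exp(5*t) + exp(5*t)]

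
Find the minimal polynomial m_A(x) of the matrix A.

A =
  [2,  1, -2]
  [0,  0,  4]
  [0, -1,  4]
x^2 - 4*x + 4

The characteristic polynomial is χ_A(x) = (x - 2)^3, so the eigenvalues are known. The minimal polynomial is
  m_A(x) = Π_λ (x − λ)^{k_λ}
where k_λ is the size of the *largest* Jordan block for λ (equivalently, the smallest k with (A − λI)^k v = 0 for every generalised eigenvector v of λ).

  λ = 2: largest Jordan block has size 2, contributing (x − 2)^2

So m_A(x) = (x - 2)^2 = x^2 - 4*x + 4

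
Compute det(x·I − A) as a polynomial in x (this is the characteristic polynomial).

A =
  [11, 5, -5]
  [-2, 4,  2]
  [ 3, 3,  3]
x^3 - 18*x^2 + 108*x - 216

Expanding det(x·I − A) (e.g. by cofactor expansion or by noting that A is similar to its Jordan form J, which has the same characteristic polynomial as A) gives
  χ_A(x) = x^3 - 18*x^2 + 108*x - 216
which factors as (x - 6)^3. The eigenvalues (with algebraic multiplicities) are λ = 6 with multiplicity 3.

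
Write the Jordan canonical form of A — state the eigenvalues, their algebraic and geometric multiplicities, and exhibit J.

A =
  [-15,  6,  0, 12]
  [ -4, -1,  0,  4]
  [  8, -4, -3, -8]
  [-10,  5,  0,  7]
J_2(-3) ⊕ J_1(-3) ⊕ J_1(-3)

The characteristic polynomial is
  det(x·I − A) = x^4 + 12*x^3 + 54*x^2 + 108*x + 81 = (x + 3)^4

Eigenvalues and multiplicities (the geometric multiplicity of λ is n − rank(A − λI), which equals the number of Jordan blocks for λ):
  λ = -3: algebraic multiplicity = 4, geometric multiplicity = 3

Determining the block sizes for each eigenvalue:
  λ = -3: 3 blocks summing to 4 forces exactly one block of size 2 and the rest size 1 → block sizes [2, 1, 1]

Assembling the blocks gives a Jordan form
J =
  [-3,  1,  0,  0]
  [ 0, -3,  0,  0]
  [ 0,  0, -3,  0]
  [ 0,  0,  0, -3]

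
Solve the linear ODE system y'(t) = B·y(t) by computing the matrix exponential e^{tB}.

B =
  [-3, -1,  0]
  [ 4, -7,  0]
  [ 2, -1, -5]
e^{tB} =
  [2*t*exp(-5*t) + exp(-5*t), -t*exp(-5*t), 0]
  [4*t*exp(-5*t), -2*t*exp(-5*t) + exp(-5*t), 0]
  [2*t*exp(-5*t), -t*exp(-5*t), exp(-5*t)]

Strategy: write B = P · J · P⁻¹ where J is a Jordan canonical form, so e^{tB} = P · e^{tJ} · P⁻¹, and e^{tJ} can be computed block-by-block.

B has Jordan form
J =
  [-5,  1,  0]
  [ 0, -5,  0]
  [ 0,  0, -5]
(up to reordering of blocks).

Per-block formulas:
  For a 2×2 Jordan block J_2(-5): exp(t · J_2(-5)) = e^(-5t)·(I + t·N), where N is the 2×2 nilpotent shift.
  For a 1×1 block at λ = -5: exp(t · [-5]) = [e^(-5t)].

After assembling e^{tJ} and conjugating by P, we get:

e^{tB} =
  [2*t*exp(-5*t) + exp(-5*t), -t*exp(-5*t), 0]
  [4*t*exp(-5*t), -2*t*exp(-5*t) + exp(-5*t), 0]
  [2*t*exp(-5*t), -t*exp(-5*t), exp(-5*t)]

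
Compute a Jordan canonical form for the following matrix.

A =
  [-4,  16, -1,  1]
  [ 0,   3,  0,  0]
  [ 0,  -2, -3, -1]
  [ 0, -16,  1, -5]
J_2(-4) ⊕ J_1(-4) ⊕ J_1(3)

The characteristic polynomial is
  det(x·I − A) = x^4 + 9*x^3 + 12*x^2 - 80*x - 192 = (x - 3)*(x + 4)^3

Eigenvalues and multiplicities (the geometric multiplicity of λ is n − rank(A − λI), which equals the number of Jordan blocks for λ):
  λ = -4: algebraic multiplicity = 3, geometric multiplicity = 2
  λ = 3: algebraic multiplicity = 1, geometric multiplicity = 1

Determining the block sizes for each eigenvalue:
  λ = -4: 2 blocks summing to 3 forces exactly one block of size 2 and the rest size 1 → block sizes [2, 1]
  λ = 3: one block (gm = 1), so the single block has size am = 1 → block sizes [1]

Assembling the blocks gives a Jordan form
J =
  [-4,  1,  0, 0]
  [ 0, -4,  0, 0]
  [ 0,  0, -4, 0]
  [ 0,  0,  0, 3]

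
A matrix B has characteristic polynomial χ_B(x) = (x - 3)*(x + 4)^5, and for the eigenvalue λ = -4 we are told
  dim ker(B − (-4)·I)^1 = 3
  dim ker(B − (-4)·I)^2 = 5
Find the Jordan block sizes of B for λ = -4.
Block sizes for λ = -4: [2, 2, 1]

From the dimensions of kernels of powers, the number of Jordan blocks of size at least j is d_j − d_{j−1} where d_j = dim ker(N^j) (with d_0 = 0). Computing the differences gives [3, 2].
The number of blocks of size exactly k is (#blocks of size ≥ k) − (#blocks of size ≥ k + 1), so the partition is: 1 block(s) of size 1, 2 block(s) of size 2.
In nonincreasing order the block sizes are [2, 2, 1].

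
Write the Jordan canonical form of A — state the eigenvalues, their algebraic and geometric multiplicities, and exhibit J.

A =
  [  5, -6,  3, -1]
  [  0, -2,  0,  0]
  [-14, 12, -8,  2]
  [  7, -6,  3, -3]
J_2(-2) ⊕ J_1(-2) ⊕ J_1(-2)

The characteristic polynomial is
  det(x·I − A) = x^4 + 8*x^3 + 24*x^2 + 32*x + 16 = (x + 2)^4

Eigenvalues and multiplicities (the geometric multiplicity of λ is n − rank(A − λI), which equals the number of Jordan blocks for λ):
  λ = -2: algebraic multiplicity = 4, geometric multiplicity = 3

Determining the block sizes for each eigenvalue:
  λ = -2: 3 blocks summing to 4 forces exactly one block of size 2 and the rest size 1 → block sizes [2, 1, 1]

Assembling the blocks gives a Jordan form
J =
  [-2,  1,  0,  0]
  [ 0, -2,  0,  0]
  [ 0,  0, -2,  0]
  [ 0,  0,  0, -2]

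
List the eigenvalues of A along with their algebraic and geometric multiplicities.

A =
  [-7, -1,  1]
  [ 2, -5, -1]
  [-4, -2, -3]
λ = -5: alg = 3, geom = 1

Step 1 — factor the characteristic polynomial to read off the algebraic multiplicities:
  χ_A(x) = (x + 5)^3

Step 2 — compute geometric multiplicities via the rank-nullity identity g(λ) = n − rank(A − λI):
  rank(A − (-5)·I) = 2, so dim ker(A − (-5)·I) = n − 2 = 1

Summary:
  λ = -5: algebraic multiplicity = 3, geometric multiplicity = 1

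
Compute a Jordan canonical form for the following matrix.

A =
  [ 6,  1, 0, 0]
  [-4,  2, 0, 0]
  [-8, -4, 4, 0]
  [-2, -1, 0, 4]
J_2(4) ⊕ J_1(4) ⊕ J_1(4)

The characteristic polynomial is
  det(x·I − A) = x^4 - 16*x^3 + 96*x^2 - 256*x + 256 = (x - 4)^4

Eigenvalues and multiplicities (the geometric multiplicity of λ is n − rank(A − λI), which equals the number of Jordan blocks for λ):
  λ = 4: algebraic multiplicity = 4, geometric multiplicity = 3

Determining the block sizes for each eigenvalue:
  λ = 4: 3 blocks summing to 4 forces exactly one block of size 2 and the rest size 1 → block sizes [2, 1, 1]

Assembling the blocks gives a Jordan form
J =
  [4, 1, 0, 0]
  [0, 4, 0, 0]
  [0, 0, 4, 0]
  [0, 0, 0, 4]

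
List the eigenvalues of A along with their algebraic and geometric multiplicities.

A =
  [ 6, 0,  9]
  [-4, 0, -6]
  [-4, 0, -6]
λ = 0: alg = 3, geom = 2

Step 1 — factor the characteristic polynomial to read off the algebraic multiplicities:
  χ_A(x) = x^3

Step 2 — compute geometric multiplicities via the rank-nullity identity g(λ) = n − rank(A − λI):
  rank(A − (0)·I) = 1, so dim ker(A − (0)·I) = n − 1 = 2

Summary:
  λ = 0: algebraic multiplicity = 3, geometric multiplicity = 2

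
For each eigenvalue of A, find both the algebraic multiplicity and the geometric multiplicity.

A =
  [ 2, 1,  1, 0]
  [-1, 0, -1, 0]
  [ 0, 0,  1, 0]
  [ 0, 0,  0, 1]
λ = 1: alg = 4, geom = 3

Step 1 — factor the characteristic polynomial to read off the algebraic multiplicities:
  χ_A(x) = (x - 1)^4

Step 2 — compute geometric multiplicities via the rank-nullity identity g(λ) = n − rank(A − λI):
  rank(A − (1)·I) = 1, so dim ker(A − (1)·I) = n − 1 = 3

Summary:
  λ = 1: algebraic multiplicity = 4, geometric multiplicity = 3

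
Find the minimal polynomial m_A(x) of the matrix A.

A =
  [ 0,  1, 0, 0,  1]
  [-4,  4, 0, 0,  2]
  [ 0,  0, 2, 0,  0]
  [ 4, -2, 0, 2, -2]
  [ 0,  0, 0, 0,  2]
x^2 - 4*x + 4

The characteristic polynomial is χ_A(x) = (x - 2)^5, so the eigenvalues are known. The minimal polynomial is
  m_A(x) = Π_λ (x − λ)^{k_λ}
where k_λ is the size of the *largest* Jordan block for λ (equivalently, the smallest k with (A − λI)^k v = 0 for every generalised eigenvector v of λ).

  λ = 2: largest Jordan block has size 2, contributing (x − 2)^2

So m_A(x) = (x - 2)^2 = x^2 - 4*x + 4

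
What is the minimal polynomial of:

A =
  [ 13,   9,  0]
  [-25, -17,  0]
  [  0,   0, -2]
x^2 + 4*x + 4

The characteristic polynomial is χ_A(x) = (x + 2)^3, so the eigenvalues are known. The minimal polynomial is
  m_A(x) = Π_λ (x − λ)^{k_λ}
where k_λ is the size of the *largest* Jordan block for λ (equivalently, the smallest k with (A − λI)^k v = 0 for every generalised eigenvector v of λ).

  λ = -2: largest Jordan block has size 2, contributing (x + 2)^2

So m_A(x) = (x + 2)^2 = x^2 + 4*x + 4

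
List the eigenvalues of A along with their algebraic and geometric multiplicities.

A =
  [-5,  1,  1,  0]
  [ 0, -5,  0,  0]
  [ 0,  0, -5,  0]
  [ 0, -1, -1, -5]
λ = -5: alg = 4, geom = 3

Step 1 — factor the characteristic polynomial to read off the algebraic multiplicities:
  χ_A(x) = (x + 5)^4

Step 2 — compute geometric multiplicities via the rank-nullity identity g(λ) = n − rank(A − λI):
  rank(A − (-5)·I) = 1, so dim ker(A − (-5)·I) = n − 1 = 3

Summary:
  λ = -5: algebraic multiplicity = 4, geometric multiplicity = 3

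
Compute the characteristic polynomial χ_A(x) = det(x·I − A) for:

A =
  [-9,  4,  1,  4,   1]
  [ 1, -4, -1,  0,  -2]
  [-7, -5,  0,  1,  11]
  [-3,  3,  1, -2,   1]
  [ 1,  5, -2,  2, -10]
x^5 + 25*x^4 + 250*x^3 + 1250*x^2 + 3125*x + 3125

Expanding det(x·I − A) (e.g. by cofactor expansion or by noting that A is similar to its Jordan form J, which has the same characteristic polynomial as A) gives
  χ_A(x) = x^5 + 25*x^4 + 250*x^3 + 1250*x^2 + 3125*x + 3125
which factors as (x + 5)^5. The eigenvalues (with algebraic multiplicities) are λ = -5 with multiplicity 5.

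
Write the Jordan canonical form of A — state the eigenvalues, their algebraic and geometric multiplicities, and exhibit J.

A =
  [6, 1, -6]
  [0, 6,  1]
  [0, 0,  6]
J_3(6)

The characteristic polynomial is
  det(x·I − A) = x^3 - 18*x^2 + 108*x - 216 = (x - 6)^3

Eigenvalues and multiplicities (the geometric multiplicity of λ is n − rank(A − λI), which equals the number of Jordan blocks for λ):
  λ = 6: algebraic multiplicity = 3, geometric multiplicity = 1

Determining the block sizes for each eigenvalue:
  λ = 6: one block (gm = 1), so the single block has size am = 3 → block sizes [3]

Assembling the blocks gives a Jordan form
J =
  [6, 1, 0]
  [0, 6, 1]
  [0, 0, 6]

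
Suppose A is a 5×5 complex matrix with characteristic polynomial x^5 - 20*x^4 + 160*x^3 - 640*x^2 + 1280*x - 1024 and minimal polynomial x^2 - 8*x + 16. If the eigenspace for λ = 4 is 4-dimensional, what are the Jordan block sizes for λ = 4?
Block sizes for λ = 4: [2, 1, 1, 1]

Step 1 — from the characteristic polynomial, algebraic multiplicity of λ = 4 is 5. From dim ker(A − (4)·I) = 4, there are exactly 4 Jordan blocks for λ = 4.
Step 2 — from the minimal polynomial, the factor (x − 4)^2 tells us the largest block for λ = 4 has size 2.
Step 3 — with total size 5, 4 blocks, and largest block 2, the block sizes (in nonincreasing order) are [2, 1, 1, 1].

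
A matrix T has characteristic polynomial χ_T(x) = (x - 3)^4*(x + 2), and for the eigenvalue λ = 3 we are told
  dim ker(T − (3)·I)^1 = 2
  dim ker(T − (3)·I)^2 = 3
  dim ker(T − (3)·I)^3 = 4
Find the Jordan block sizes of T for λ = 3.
Block sizes for λ = 3: [3, 1]

From the dimensions of kernels of powers, the number of Jordan blocks of size at least j is d_j − d_{j−1} where d_j = dim ker(N^j) (with d_0 = 0). Computing the differences gives [2, 1, 1].
The number of blocks of size exactly k is (#blocks of size ≥ k) − (#blocks of size ≥ k + 1), so the partition is: 1 block(s) of size 1, 1 block(s) of size 3.
In nonincreasing order the block sizes are [3, 1].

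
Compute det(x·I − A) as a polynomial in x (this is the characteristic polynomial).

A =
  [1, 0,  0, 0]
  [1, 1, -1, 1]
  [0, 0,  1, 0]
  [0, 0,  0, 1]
x^4 - 4*x^3 + 6*x^2 - 4*x + 1

Expanding det(x·I − A) (e.g. by cofactor expansion or by noting that A is similar to its Jordan form J, which has the same characteristic polynomial as A) gives
  χ_A(x) = x^4 - 4*x^3 + 6*x^2 - 4*x + 1
which factors as (x - 1)^4. The eigenvalues (with algebraic multiplicities) are λ = 1 with multiplicity 4.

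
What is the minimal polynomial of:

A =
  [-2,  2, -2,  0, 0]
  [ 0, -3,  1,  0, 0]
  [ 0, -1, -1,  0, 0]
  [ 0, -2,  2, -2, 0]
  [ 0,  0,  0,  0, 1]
x^3 + 3*x^2 - 4

The characteristic polynomial is χ_A(x) = (x - 1)*(x + 2)^4, so the eigenvalues are known. The minimal polynomial is
  m_A(x) = Π_λ (x − λ)^{k_λ}
where k_λ is the size of the *largest* Jordan block for λ (equivalently, the smallest k with (A − λI)^k v = 0 for every generalised eigenvector v of λ).

  λ = -2: largest Jordan block has size 2, contributing (x + 2)^2
  λ = 1: largest Jordan block has size 1, contributing (x − 1)

So m_A(x) = (x - 1)*(x + 2)^2 = x^3 + 3*x^2 - 4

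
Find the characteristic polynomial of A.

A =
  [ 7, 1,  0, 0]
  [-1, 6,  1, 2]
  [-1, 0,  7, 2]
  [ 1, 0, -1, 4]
x^4 - 24*x^3 + 216*x^2 - 864*x + 1296

Expanding det(x·I − A) (e.g. by cofactor expansion or by noting that A is similar to its Jordan form J, which has the same characteristic polynomial as A) gives
  χ_A(x) = x^4 - 24*x^3 + 216*x^2 - 864*x + 1296
which factors as (x - 6)^4. The eigenvalues (with algebraic multiplicities) are λ = 6 with multiplicity 4.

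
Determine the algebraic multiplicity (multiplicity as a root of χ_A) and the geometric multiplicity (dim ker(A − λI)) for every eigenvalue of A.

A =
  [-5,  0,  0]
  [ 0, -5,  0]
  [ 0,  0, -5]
λ = -5: alg = 3, geom = 3

Step 1 — factor the characteristic polynomial to read off the algebraic multiplicities:
  χ_A(x) = (x + 5)^3

Step 2 — compute geometric multiplicities via the rank-nullity identity g(λ) = n − rank(A − λI):
  rank(A − (-5)·I) = 0, so dim ker(A − (-5)·I) = n − 0 = 3

Summary:
  λ = -5: algebraic multiplicity = 3, geometric multiplicity = 3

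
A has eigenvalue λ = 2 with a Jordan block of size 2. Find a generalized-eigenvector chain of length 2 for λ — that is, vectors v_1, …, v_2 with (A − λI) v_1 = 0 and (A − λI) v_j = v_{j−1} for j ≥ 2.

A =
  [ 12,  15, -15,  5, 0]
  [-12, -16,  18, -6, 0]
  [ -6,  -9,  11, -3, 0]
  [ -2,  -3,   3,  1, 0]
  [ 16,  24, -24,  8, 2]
A Jordan chain for λ = 2 of length 2:
v_1 = (10, -12, -6, -2, 16)ᵀ
v_2 = (1, 0, 0, 0, 0)ᵀ

Let N = A − (2)·I. We want v_2 with N^2 v_2 = 0 but N^1 v_2 ≠ 0; then v_{j-1} := N · v_j for j = 2, …, 2.

Pick v_2 = (1, 0, 0, 0, 0)ᵀ.
Then v_1 = N · v_2 = (10, -12, -6, -2, 16)ᵀ.

Sanity check: (A − (2)·I) v_1 = (0, 0, 0, 0, 0)ᵀ = 0. ✓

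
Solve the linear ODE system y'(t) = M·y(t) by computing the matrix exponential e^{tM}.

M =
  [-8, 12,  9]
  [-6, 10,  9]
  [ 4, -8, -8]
e^{tM} =
  [-6*t*exp(-2*t) + exp(-2*t), 12*t*exp(-2*t), 9*t*exp(-2*t)]
  [-6*t*exp(-2*t), 12*t*exp(-2*t) + exp(-2*t), 9*t*exp(-2*t)]
  [4*t*exp(-2*t), -8*t*exp(-2*t), -6*t*exp(-2*t) + exp(-2*t)]

Strategy: write M = P · J · P⁻¹ where J is a Jordan canonical form, so e^{tM} = P · e^{tJ} · P⁻¹, and e^{tJ} can be computed block-by-block.

M has Jordan form
J =
  [-2,  1,  0]
  [ 0, -2,  0]
  [ 0,  0, -2]
(up to reordering of blocks).

Per-block formulas:
  For a 1×1 block at λ = -2: exp(t · [-2]) = [e^(-2t)].
  For a 2×2 Jordan block J_2(-2): exp(t · J_2(-2)) = e^(-2t)·(I + t·N), where N is the 2×2 nilpotent shift.

After assembling e^{tJ} and conjugating by P, we get:

e^{tM} =
  [-6*t*exp(-2*t) + exp(-2*t), 12*t*exp(-2*t), 9*t*exp(-2*t)]
  [-6*t*exp(-2*t), 12*t*exp(-2*t) + exp(-2*t), 9*t*exp(-2*t)]
  [4*t*exp(-2*t), -8*t*exp(-2*t), -6*t*exp(-2*t) + exp(-2*t)]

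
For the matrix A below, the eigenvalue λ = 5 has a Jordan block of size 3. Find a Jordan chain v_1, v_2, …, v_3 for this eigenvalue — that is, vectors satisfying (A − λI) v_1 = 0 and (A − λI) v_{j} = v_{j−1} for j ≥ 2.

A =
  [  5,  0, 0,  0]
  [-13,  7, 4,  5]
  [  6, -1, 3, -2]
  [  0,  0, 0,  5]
A Jordan chain for λ = 5 of length 3:
v_1 = (0, -2, 1, 0)ᵀ
v_2 = (0, -13, 6, 0)ᵀ
v_3 = (1, 0, 0, 0)ᵀ

Let N = A − (5)·I. We want v_3 with N^3 v_3 = 0 but N^2 v_3 ≠ 0; then v_{j-1} := N · v_j for j = 3, …, 2.

Pick v_3 = (1, 0, 0, 0)ᵀ.
Then v_2 = N · v_3 = (0, -13, 6, 0)ᵀ.
Then v_1 = N · v_2 = (0, -2, 1, 0)ᵀ.

Sanity check: (A − (5)·I) v_1 = (0, 0, 0, 0)ᵀ = 0. ✓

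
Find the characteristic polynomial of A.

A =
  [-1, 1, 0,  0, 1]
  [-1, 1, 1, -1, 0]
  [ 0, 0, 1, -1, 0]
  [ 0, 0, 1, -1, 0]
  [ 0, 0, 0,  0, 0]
x^5

Expanding det(x·I − A) (e.g. by cofactor expansion or by noting that A is similar to its Jordan form J, which has the same characteristic polynomial as A) gives
  χ_A(x) = x^5
which factors as x^5. The eigenvalues (with algebraic multiplicities) are λ = 0 with multiplicity 5.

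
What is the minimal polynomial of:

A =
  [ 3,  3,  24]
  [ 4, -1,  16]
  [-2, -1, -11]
x^2 + 6*x + 9

The characteristic polynomial is χ_A(x) = (x + 3)^3, so the eigenvalues are known. The minimal polynomial is
  m_A(x) = Π_λ (x − λ)^{k_λ}
where k_λ is the size of the *largest* Jordan block for λ (equivalently, the smallest k with (A − λI)^k v = 0 for every generalised eigenvector v of λ).

  λ = -3: largest Jordan block has size 2, contributing (x + 3)^2

So m_A(x) = (x + 3)^2 = x^2 + 6*x + 9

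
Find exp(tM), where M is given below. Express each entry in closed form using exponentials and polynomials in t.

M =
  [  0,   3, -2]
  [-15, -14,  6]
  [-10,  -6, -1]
e^{tM} =
  [5*t*exp(-5*t) + exp(-5*t), 3*t*exp(-5*t), -2*t*exp(-5*t)]
  [-15*t*exp(-5*t), -9*t*exp(-5*t) + exp(-5*t), 6*t*exp(-5*t)]
  [-10*t*exp(-5*t), -6*t*exp(-5*t), 4*t*exp(-5*t) + exp(-5*t)]

Strategy: write M = P · J · P⁻¹ where J is a Jordan canonical form, so e^{tM} = P · e^{tJ} · P⁻¹, and e^{tJ} can be computed block-by-block.

M has Jordan form
J =
  [-5,  1,  0]
  [ 0, -5,  0]
  [ 0,  0, -5]
(up to reordering of blocks).

Per-block formulas:
  For a 1×1 block at λ = -5: exp(t · [-5]) = [e^(-5t)].
  For a 2×2 Jordan block J_2(-5): exp(t · J_2(-5)) = e^(-5t)·(I + t·N), where N is the 2×2 nilpotent shift.

After assembling e^{tJ} and conjugating by P, we get:

e^{tM} =
  [5*t*exp(-5*t) + exp(-5*t), 3*t*exp(-5*t), -2*t*exp(-5*t)]
  [-15*t*exp(-5*t), -9*t*exp(-5*t) + exp(-5*t), 6*t*exp(-5*t)]
  [-10*t*exp(-5*t), -6*t*exp(-5*t), 4*t*exp(-5*t) + exp(-5*t)]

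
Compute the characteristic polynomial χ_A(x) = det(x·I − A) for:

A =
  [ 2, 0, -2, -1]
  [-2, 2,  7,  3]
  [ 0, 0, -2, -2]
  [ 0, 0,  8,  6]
x^4 - 8*x^3 + 24*x^2 - 32*x + 16

Expanding det(x·I − A) (e.g. by cofactor expansion or by noting that A is similar to its Jordan form J, which has the same characteristic polynomial as A) gives
  χ_A(x) = x^4 - 8*x^3 + 24*x^2 - 32*x + 16
which factors as (x - 2)^4. The eigenvalues (with algebraic multiplicities) are λ = 2 with multiplicity 4.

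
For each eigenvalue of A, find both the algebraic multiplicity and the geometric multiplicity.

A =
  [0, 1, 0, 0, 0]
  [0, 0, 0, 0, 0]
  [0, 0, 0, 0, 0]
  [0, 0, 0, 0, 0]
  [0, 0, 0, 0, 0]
λ = 0: alg = 5, geom = 4

Step 1 — factor the characteristic polynomial to read off the algebraic multiplicities:
  χ_A(x) = x^5

Step 2 — compute geometric multiplicities via the rank-nullity identity g(λ) = n − rank(A − λI):
  rank(A − (0)·I) = 1, so dim ker(A − (0)·I) = n − 1 = 4

Summary:
  λ = 0: algebraic multiplicity = 5, geometric multiplicity = 4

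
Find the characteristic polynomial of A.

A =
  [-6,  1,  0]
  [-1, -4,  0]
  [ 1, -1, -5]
x^3 + 15*x^2 + 75*x + 125

Expanding det(x·I − A) (e.g. by cofactor expansion or by noting that A is similar to its Jordan form J, which has the same characteristic polynomial as A) gives
  χ_A(x) = x^3 + 15*x^2 + 75*x + 125
which factors as (x + 5)^3. The eigenvalues (with algebraic multiplicities) are λ = -5 with multiplicity 3.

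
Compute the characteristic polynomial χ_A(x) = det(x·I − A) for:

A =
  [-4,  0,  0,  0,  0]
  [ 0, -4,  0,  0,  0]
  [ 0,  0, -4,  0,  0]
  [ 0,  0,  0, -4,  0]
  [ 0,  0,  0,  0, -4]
x^5 + 20*x^4 + 160*x^3 + 640*x^2 + 1280*x + 1024

Expanding det(x·I − A) (e.g. by cofactor expansion or by noting that A is similar to its Jordan form J, which has the same characteristic polynomial as A) gives
  χ_A(x) = x^5 + 20*x^4 + 160*x^3 + 640*x^2 + 1280*x + 1024
which factors as (x + 4)^5. The eigenvalues (with algebraic multiplicities) are λ = -4 with multiplicity 5.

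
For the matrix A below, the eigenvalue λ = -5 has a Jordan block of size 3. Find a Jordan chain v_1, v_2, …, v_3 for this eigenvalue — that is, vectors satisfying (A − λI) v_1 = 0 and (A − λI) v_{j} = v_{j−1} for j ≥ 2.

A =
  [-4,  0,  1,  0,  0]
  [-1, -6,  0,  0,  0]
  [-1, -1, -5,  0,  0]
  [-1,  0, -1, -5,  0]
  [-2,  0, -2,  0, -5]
A Jordan chain for λ = -5 of length 3:
v_1 = (-1, 1, 1, 1, 2)ᵀ
v_2 = (0, -1, -1, 0, 0)ᵀ
v_3 = (0, 1, 0, 0, 0)ᵀ

Let N = A − (-5)·I. We want v_3 with N^3 v_3 = 0 but N^2 v_3 ≠ 0; then v_{j-1} := N · v_j for j = 3, …, 2.

Pick v_3 = (0, 1, 0, 0, 0)ᵀ.
Then v_2 = N · v_3 = (0, -1, -1, 0, 0)ᵀ.
Then v_1 = N · v_2 = (-1, 1, 1, 1, 2)ᵀ.

Sanity check: (A − (-5)·I) v_1 = (0, 0, 0, 0, 0)ᵀ = 0. ✓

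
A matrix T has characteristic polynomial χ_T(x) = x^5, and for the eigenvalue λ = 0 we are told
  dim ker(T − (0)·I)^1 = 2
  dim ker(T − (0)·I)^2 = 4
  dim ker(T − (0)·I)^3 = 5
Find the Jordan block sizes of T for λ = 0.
Block sizes for λ = 0: [3, 2]

From the dimensions of kernels of powers, the number of Jordan blocks of size at least j is d_j − d_{j−1} where d_j = dim ker(N^j) (with d_0 = 0). Computing the differences gives [2, 2, 1].
The number of blocks of size exactly k is (#blocks of size ≥ k) − (#blocks of size ≥ k + 1), so the partition is: 1 block(s) of size 2, 1 block(s) of size 3.
In nonincreasing order the block sizes are [3, 2].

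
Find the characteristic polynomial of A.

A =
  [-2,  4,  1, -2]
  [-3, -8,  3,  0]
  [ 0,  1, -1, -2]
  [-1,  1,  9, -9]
x^4 + 20*x^3 + 150*x^2 + 500*x + 625

Expanding det(x·I − A) (e.g. by cofactor expansion or by noting that A is similar to its Jordan form J, which has the same characteristic polynomial as A) gives
  χ_A(x) = x^4 + 20*x^3 + 150*x^2 + 500*x + 625
which factors as (x + 5)^4. The eigenvalues (with algebraic multiplicities) are λ = -5 with multiplicity 4.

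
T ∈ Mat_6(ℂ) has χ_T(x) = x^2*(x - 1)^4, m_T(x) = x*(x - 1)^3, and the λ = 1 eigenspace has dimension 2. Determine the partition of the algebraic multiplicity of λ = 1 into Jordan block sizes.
Block sizes for λ = 1: [3, 1]

Step 1 — from the characteristic polynomial, algebraic multiplicity of λ = 1 is 4. From dim ker(T − (1)·I) = 2, there are exactly 2 Jordan blocks for λ = 1.
Step 2 — from the minimal polynomial, the factor (x − 1)^3 tells us the largest block for λ = 1 has size 3.
Step 3 — with total size 4, 2 blocks, and largest block 3, the block sizes (in nonincreasing order) are [3, 1].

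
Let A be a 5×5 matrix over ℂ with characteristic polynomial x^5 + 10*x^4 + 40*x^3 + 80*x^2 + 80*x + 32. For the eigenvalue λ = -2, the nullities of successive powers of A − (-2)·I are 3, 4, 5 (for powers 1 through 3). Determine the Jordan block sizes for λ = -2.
Block sizes for λ = -2: [3, 1, 1]

From the dimensions of kernels of powers, the number of Jordan blocks of size at least j is d_j − d_{j−1} where d_j = dim ker(N^j) (with d_0 = 0). Computing the differences gives [3, 1, 1].
The number of blocks of size exactly k is (#blocks of size ≥ k) − (#blocks of size ≥ k + 1), so the partition is: 2 block(s) of size 1, 1 block(s) of size 3.
In nonincreasing order the block sizes are [3, 1, 1].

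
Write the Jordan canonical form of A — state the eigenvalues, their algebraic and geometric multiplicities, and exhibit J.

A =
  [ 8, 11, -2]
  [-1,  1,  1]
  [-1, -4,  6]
J_3(5)

The characteristic polynomial is
  det(x·I − A) = x^3 - 15*x^2 + 75*x - 125 = (x - 5)^3

Eigenvalues and multiplicities (the geometric multiplicity of λ is n − rank(A − λI), which equals the number of Jordan blocks for λ):
  λ = 5: algebraic multiplicity = 3, geometric multiplicity = 1

Determining the block sizes for each eigenvalue:
  λ = 5: one block (gm = 1), so the single block has size am = 3 → block sizes [3]

Assembling the blocks gives a Jordan form
J =
  [5, 1, 0]
  [0, 5, 1]
  [0, 0, 5]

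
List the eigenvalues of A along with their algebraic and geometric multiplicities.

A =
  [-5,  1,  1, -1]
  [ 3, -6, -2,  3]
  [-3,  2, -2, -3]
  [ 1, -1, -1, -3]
λ = -4: alg = 4, geom = 2

Step 1 — factor the characteristic polynomial to read off the algebraic multiplicities:
  χ_A(x) = (x + 4)^4

Step 2 — compute geometric multiplicities via the rank-nullity identity g(λ) = n − rank(A − λI):
  rank(A − (-4)·I) = 2, so dim ker(A − (-4)·I) = n − 2 = 2

Summary:
  λ = -4: algebraic multiplicity = 4, geometric multiplicity = 2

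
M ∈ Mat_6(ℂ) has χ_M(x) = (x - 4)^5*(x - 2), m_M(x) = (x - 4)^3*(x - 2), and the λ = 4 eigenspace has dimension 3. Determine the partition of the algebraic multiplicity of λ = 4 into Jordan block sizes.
Block sizes for λ = 4: [3, 1, 1]

Step 1 — from the characteristic polynomial, algebraic multiplicity of λ = 4 is 5. From dim ker(M − (4)·I) = 3, there are exactly 3 Jordan blocks for λ = 4.
Step 2 — from the minimal polynomial, the factor (x − 4)^3 tells us the largest block for λ = 4 has size 3.
Step 3 — with total size 5, 3 blocks, and largest block 3, the block sizes (in nonincreasing order) are [3, 1, 1].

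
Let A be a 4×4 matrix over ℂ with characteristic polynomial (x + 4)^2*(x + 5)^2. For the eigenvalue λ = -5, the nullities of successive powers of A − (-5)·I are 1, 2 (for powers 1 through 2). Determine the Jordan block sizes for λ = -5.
Block sizes for λ = -5: [2]

From the dimensions of kernels of powers, the number of Jordan blocks of size at least j is d_j − d_{j−1} where d_j = dim ker(N^j) (with d_0 = 0). Computing the differences gives [1, 1].
The number of blocks of size exactly k is (#blocks of size ≥ k) − (#blocks of size ≥ k + 1), so the partition is: 1 block(s) of size 2.
In nonincreasing order the block sizes are [2].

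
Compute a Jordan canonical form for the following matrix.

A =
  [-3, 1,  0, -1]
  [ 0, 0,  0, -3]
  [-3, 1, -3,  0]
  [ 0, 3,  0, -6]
J_2(-3) ⊕ J_2(-3)

The characteristic polynomial is
  det(x·I − A) = x^4 + 12*x^3 + 54*x^2 + 108*x + 81 = (x + 3)^4

Eigenvalues and multiplicities (the geometric multiplicity of λ is n − rank(A − λI), which equals the number of Jordan blocks for λ):
  λ = -3: algebraic multiplicity = 4, geometric multiplicity = 2

Determining the block sizes for each eigenvalue:
  λ = -3: with am = 4 and gm = 2, the partition is not yet determined (e.g. several partitions of 4 into 2 parts exist). Let N = A − (-3)·I. Computing rank(N^1) = 2, rank(N^2) = 0; the number of blocks of size ≥ j is rank(N^{j−1}) − rank(N^j), giving [2, 2]. So we have 2 block(s) of size 2 → block sizes [2, 2]

Assembling the blocks gives a Jordan form
J =
  [-3,  1,  0,  0]
  [ 0, -3,  0,  0]
  [ 0,  0, -3,  1]
  [ 0,  0,  0, -3]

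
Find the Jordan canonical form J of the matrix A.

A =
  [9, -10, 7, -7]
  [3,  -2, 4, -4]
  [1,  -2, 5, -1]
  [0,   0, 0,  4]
J_3(4) ⊕ J_1(4)

The characteristic polynomial is
  det(x·I − A) = x^4 - 16*x^3 + 96*x^2 - 256*x + 256 = (x - 4)^4

Eigenvalues and multiplicities (the geometric multiplicity of λ is n − rank(A − λI), which equals the number of Jordan blocks for λ):
  λ = 4: algebraic multiplicity = 4, geometric multiplicity = 2

Determining the block sizes for each eigenvalue:
  λ = 4: with am = 4 and gm = 2, the partition is not yet determined (e.g. several partitions of 4 into 2 parts exist). Let N = A − (4)·I. Computing rank(N^1) = 2, rank(N^2) = 1, rank(N^3) = 0; the number of blocks of size ≥ j is rank(N^{j−1}) − rank(N^j), giving [2, 1, 1]. So we have 1 block(s) of size 3, 1 block(s) of size 1 → block sizes [3, 1]

Assembling the blocks gives a Jordan form
J =
  [4, 1, 0, 0]
  [0, 4, 1, 0]
  [0, 0, 4, 0]
  [0, 0, 0, 4]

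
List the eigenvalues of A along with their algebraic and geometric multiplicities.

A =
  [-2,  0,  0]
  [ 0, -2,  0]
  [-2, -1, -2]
λ = -2: alg = 3, geom = 2

Step 1 — factor the characteristic polynomial to read off the algebraic multiplicities:
  χ_A(x) = (x + 2)^3

Step 2 — compute geometric multiplicities via the rank-nullity identity g(λ) = n − rank(A − λI):
  rank(A − (-2)·I) = 1, so dim ker(A − (-2)·I) = n − 1 = 2

Summary:
  λ = -2: algebraic multiplicity = 3, geometric multiplicity = 2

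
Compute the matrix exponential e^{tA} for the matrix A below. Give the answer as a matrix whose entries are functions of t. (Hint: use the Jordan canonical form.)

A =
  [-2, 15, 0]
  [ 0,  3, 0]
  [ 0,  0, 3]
e^{tA} =
  [exp(-2*t), 3*exp(3*t) - 3*exp(-2*t), 0]
  [0, exp(3*t), 0]
  [0, 0, exp(3*t)]

Strategy: write A = P · J · P⁻¹ where J is a Jordan canonical form, so e^{tA} = P · e^{tJ} · P⁻¹, and e^{tJ} can be computed block-by-block.

A has Jordan form
J =
  [-2, 0, 0]
  [ 0, 3, 0]
  [ 0, 0, 3]
(up to reordering of blocks).

Per-block formulas:
  For a 1×1 block at λ = 3: exp(t · [3]) = [e^(3t)].
  For a 1×1 block at λ = -2: exp(t · [-2]) = [e^(-2t)].

After assembling e^{tJ} and conjugating by P, we get:

e^{tA} =
  [exp(-2*t), 3*exp(3*t) - 3*exp(-2*t), 0]
  [0, exp(3*t), 0]
  [0, 0, exp(3*t)]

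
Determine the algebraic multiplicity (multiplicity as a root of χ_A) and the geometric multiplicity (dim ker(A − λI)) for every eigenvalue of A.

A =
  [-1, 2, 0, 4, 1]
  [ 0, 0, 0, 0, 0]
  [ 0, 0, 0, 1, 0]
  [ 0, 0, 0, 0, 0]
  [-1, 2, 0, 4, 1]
λ = 0: alg = 5, geom = 3

Step 1 — factor the characteristic polynomial to read off the algebraic multiplicities:
  χ_A(x) = x^5

Step 2 — compute geometric multiplicities via the rank-nullity identity g(λ) = n − rank(A − λI):
  rank(A − (0)·I) = 2, so dim ker(A − (0)·I) = n − 2 = 3

Summary:
  λ = 0: algebraic multiplicity = 5, geometric multiplicity = 3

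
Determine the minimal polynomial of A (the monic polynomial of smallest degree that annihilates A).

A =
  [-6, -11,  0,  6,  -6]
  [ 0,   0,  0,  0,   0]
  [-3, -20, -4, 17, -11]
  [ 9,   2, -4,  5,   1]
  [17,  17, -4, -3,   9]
x^4 - 4*x^3 + 4*x^2

The characteristic polynomial is χ_A(x) = x^3*(x - 2)^2, so the eigenvalues are known. The minimal polynomial is
  m_A(x) = Π_λ (x − λ)^{k_λ}
where k_λ is the size of the *largest* Jordan block for λ (equivalently, the smallest k with (A − λI)^k v = 0 for every generalised eigenvector v of λ).

  λ = 0: largest Jordan block has size 2, contributing (x − 0)^2
  λ = 2: largest Jordan block has size 2, contributing (x − 2)^2

So m_A(x) = x^2*(x - 2)^2 = x^4 - 4*x^3 + 4*x^2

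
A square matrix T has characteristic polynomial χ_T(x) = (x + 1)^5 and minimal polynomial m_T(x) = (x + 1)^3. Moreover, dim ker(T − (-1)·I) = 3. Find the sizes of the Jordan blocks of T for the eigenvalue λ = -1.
Block sizes for λ = -1: [3, 1, 1]

Step 1 — from the characteristic polynomial, algebraic multiplicity of λ = -1 is 5. From dim ker(T − (-1)·I) = 3, there are exactly 3 Jordan blocks for λ = -1.
Step 2 — from the minimal polynomial, the factor (x + 1)^3 tells us the largest block for λ = -1 has size 3.
Step 3 — with total size 5, 3 blocks, and largest block 3, the block sizes (in nonincreasing order) are [3, 1, 1].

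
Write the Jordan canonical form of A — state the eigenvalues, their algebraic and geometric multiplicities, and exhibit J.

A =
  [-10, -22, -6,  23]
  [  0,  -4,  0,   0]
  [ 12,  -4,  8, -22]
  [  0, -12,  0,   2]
J_1(-4) ⊕ J_1(-4) ⊕ J_2(2)

The characteristic polynomial is
  det(x·I − A) = x^4 + 4*x^3 - 12*x^2 - 32*x + 64 = (x - 2)^2*(x + 4)^2

Eigenvalues and multiplicities (the geometric multiplicity of λ is n − rank(A − λI), which equals the number of Jordan blocks for λ):
  λ = -4: algebraic multiplicity = 2, geometric multiplicity = 2
  λ = 2: algebraic multiplicity = 2, geometric multiplicity = 1

Determining the block sizes for each eigenvalue:
  λ = -4: gm = am = 2, so every block has size 1 → block sizes [1, 1]
  λ = 2: one block (gm = 1), so the single block has size am = 2 → block sizes [2]

Assembling the blocks gives a Jordan form
J =
  [-4,  0, 0, 0]
  [ 0, -4, 0, 0]
  [ 0,  0, 2, 1]
  [ 0,  0, 0, 2]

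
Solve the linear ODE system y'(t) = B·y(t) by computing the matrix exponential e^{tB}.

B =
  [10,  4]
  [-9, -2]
e^{tB} =
  [6*t*exp(4*t) + exp(4*t), 4*t*exp(4*t)]
  [-9*t*exp(4*t), -6*t*exp(4*t) + exp(4*t)]

Strategy: write B = P · J · P⁻¹ where J is a Jordan canonical form, so e^{tB} = P · e^{tJ} · P⁻¹, and e^{tJ} can be computed block-by-block.

B has Jordan form
J =
  [4, 1]
  [0, 4]
(up to reordering of blocks).

Per-block formulas:
  For a 2×2 Jordan block J_2(4): exp(t · J_2(4)) = e^(4t)·(I + t·N), where N is the 2×2 nilpotent shift.

After assembling e^{tJ} and conjugating by P, we get:

e^{tB} =
  [6*t*exp(4*t) + exp(4*t), 4*t*exp(4*t)]
  [-9*t*exp(4*t), -6*t*exp(4*t) + exp(4*t)]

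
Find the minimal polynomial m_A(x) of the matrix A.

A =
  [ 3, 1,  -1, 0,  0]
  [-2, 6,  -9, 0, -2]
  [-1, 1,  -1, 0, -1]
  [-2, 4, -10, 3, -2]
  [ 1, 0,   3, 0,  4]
x^3 - 9*x^2 + 27*x - 27

The characteristic polynomial is χ_A(x) = (x - 3)^5, so the eigenvalues are known. The minimal polynomial is
  m_A(x) = Π_λ (x − λ)^{k_λ}
where k_λ is the size of the *largest* Jordan block for λ (equivalently, the smallest k with (A − λI)^k v = 0 for every generalised eigenvector v of λ).

  λ = 3: largest Jordan block has size 3, contributing (x − 3)^3

So m_A(x) = (x - 3)^3 = x^3 - 9*x^2 + 27*x - 27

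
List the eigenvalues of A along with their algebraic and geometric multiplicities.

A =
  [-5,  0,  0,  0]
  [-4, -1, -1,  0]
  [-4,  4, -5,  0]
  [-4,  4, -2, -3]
λ = -5: alg = 1, geom = 1; λ = -3: alg = 3, geom = 2

Step 1 — factor the characteristic polynomial to read off the algebraic multiplicities:
  χ_A(x) = (x + 3)^3*(x + 5)

Step 2 — compute geometric multiplicities via the rank-nullity identity g(λ) = n − rank(A − λI):
  rank(A − (-5)·I) = 3, so dim ker(A − (-5)·I) = n − 3 = 1
  rank(A − (-3)·I) = 2, so dim ker(A − (-3)·I) = n − 2 = 2

Summary:
  λ = -5: algebraic multiplicity = 1, geometric multiplicity = 1
  λ = -3: algebraic multiplicity = 3, geometric multiplicity = 2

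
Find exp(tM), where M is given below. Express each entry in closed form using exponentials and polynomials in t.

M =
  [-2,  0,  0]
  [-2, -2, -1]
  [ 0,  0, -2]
e^{tM} =
  [exp(-2*t), 0, 0]
  [-2*t*exp(-2*t), exp(-2*t), -t*exp(-2*t)]
  [0, 0, exp(-2*t)]

Strategy: write M = P · J · P⁻¹ where J is a Jordan canonical form, so e^{tM} = P · e^{tJ} · P⁻¹, and e^{tJ} can be computed block-by-block.

M has Jordan form
J =
  [-2,  1,  0]
  [ 0, -2,  0]
  [ 0,  0, -2]
(up to reordering of blocks).

Per-block formulas:
  For a 1×1 block at λ = -2: exp(t · [-2]) = [e^(-2t)].
  For a 2×2 Jordan block J_2(-2): exp(t · J_2(-2)) = e^(-2t)·(I + t·N), where N is the 2×2 nilpotent shift.

After assembling e^{tJ} and conjugating by P, we get:

e^{tM} =
  [exp(-2*t), 0, 0]
  [-2*t*exp(-2*t), exp(-2*t), -t*exp(-2*t)]
  [0, 0, exp(-2*t)]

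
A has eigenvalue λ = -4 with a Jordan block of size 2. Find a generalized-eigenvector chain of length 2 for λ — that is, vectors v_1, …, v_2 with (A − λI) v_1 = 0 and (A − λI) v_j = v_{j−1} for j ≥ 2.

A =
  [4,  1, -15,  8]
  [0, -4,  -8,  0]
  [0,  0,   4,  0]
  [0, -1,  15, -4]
A Jordan chain for λ = -4 of length 2:
v_1 = (1, 0, 0, -1)ᵀ
v_2 = (0, 1, 0, 0)ᵀ

Let N = A − (-4)·I. We want v_2 with N^2 v_2 = 0 but N^1 v_2 ≠ 0; then v_{j-1} := N · v_j for j = 2, …, 2.

Pick v_2 = (0, 1, 0, 0)ᵀ.
Then v_1 = N · v_2 = (1, 0, 0, -1)ᵀ.

Sanity check: (A − (-4)·I) v_1 = (0, 0, 0, 0)ᵀ = 0. ✓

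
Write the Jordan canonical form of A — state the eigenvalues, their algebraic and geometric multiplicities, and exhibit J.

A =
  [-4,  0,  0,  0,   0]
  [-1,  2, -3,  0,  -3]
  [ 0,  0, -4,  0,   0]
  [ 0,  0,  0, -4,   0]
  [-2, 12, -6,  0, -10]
J_2(-4) ⊕ J_1(-4) ⊕ J_1(-4) ⊕ J_1(-4)

The characteristic polynomial is
  det(x·I − A) = x^5 + 20*x^4 + 160*x^3 + 640*x^2 + 1280*x + 1024 = (x + 4)^5

Eigenvalues and multiplicities (the geometric multiplicity of λ is n − rank(A − λI), which equals the number of Jordan blocks for λ):
  λ = -4: algebraic multiplicity = 5, geometric multiplicity = 4

Determining the block sizes for each eigenvalue:
  λ = -4: 4 blocks summing to 5 forces exactly one block of size 2 and the rest size 1 → block sizes [2, 1, 1, 1]

Assembling the blocks gives a Jordan form
J =
  [-4,  1,  0,  0,  0]
  [ 0, -4,  0,  0,  0]
  [ 0,  0, -4,  0,  0]
  [ 0,  0,  0, -4,  0]
  [ 0,  0,  0,  0, -4]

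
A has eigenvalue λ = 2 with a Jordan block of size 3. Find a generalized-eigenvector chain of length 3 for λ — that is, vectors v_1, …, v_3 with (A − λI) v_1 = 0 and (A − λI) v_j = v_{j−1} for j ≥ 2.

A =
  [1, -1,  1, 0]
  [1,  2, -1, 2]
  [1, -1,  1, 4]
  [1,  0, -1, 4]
A Jordan chain for λ = 2 of length 3:
v_1 = (1, 0, 1, 0)ᵀ
v_2 = (-1, 1, 1, 1)ᵀ
v_3 = (1, 0, 0, 0)ᵀ

Let N = A − (2)·I. We want v_3 with N^3 v_3 = 0 but N^2 v_3 ≠ 0; then v_{j-1} := N · v_j for j = 3, …, 2.

Pick v_3 = (1, 0, 0, 0)ᵀ.
Then v_2 = N · v_3 = (-1, 1, 1, 1)ᵀ.
Then v_1 = N · v_2 = (1, 0, 1, 0)ᵀ.

Sanity check: (A − (2)·I) v_1 = (0, 0, 0, 0)ᵀ = 0. ✓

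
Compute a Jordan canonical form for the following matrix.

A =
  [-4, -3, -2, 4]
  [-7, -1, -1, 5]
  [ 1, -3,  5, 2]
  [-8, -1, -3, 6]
J_1(-3) ⊕ J_3(3)

The characteristic polynomial is
  det(x·I − A) = x^4 - 6*x^3 + 54*x - 81 = (x - 3)^3*(x + 3)

Eigenvalues and multiplicities (the geometric multiplicity of λ is n − rank(A − λI), which equals the number of Jordan blocks for λ):
  λ = -3: algebraic multiplicity = 1, geometric multiplicity = 1
  λ = 3: algebraic multiplicity = 3, geometric multiplicity = 1

Determining the block sizes for each eigenvalue:
  λ = -3: one block (gm = 1), so the single block has size am = 1 → block sizes [1]
  λ = 3: one block (gm = 1), so the single block has size am = 3 → block sizes [3]

Assembling the blocks gives a Jordan form
J =
  [-3, 0, 0, 0]
  [ 0, 3, 1, 0]
  [ 0, 0, 3, 1]
  [ 0, 0, 0, 3]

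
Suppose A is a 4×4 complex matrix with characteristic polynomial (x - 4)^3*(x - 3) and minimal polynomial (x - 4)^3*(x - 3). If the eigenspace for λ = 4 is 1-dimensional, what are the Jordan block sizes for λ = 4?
Block sizes for λ = 4: [3]

Step 1 — from the characteristic polynomial, algebraic multiplicity of λ = 4 is 3. From dim ker(A − (4)·I) = 1, there are exactly 1 Jordan blocks for λ = 4.
Step 2 — from the minimal polynomial, the factor (x − 4)^3 tells us the largest block for λ = 4 has size 3.
Step 3 — with total size 3, 1 blocks, and largest block 3, the block sizes (in nonincreasing order) are [3].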